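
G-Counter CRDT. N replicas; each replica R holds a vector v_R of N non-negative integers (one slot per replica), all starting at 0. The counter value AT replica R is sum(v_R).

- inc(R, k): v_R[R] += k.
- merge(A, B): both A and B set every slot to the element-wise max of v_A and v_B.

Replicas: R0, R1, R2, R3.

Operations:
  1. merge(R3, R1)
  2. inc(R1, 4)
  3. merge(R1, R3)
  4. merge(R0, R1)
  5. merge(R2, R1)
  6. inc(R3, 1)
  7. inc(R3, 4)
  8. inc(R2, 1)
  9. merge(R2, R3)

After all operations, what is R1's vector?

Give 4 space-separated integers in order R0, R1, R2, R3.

Op 1: merge R3<->R1 -> R3=(0,0,0,0) R1=(0,0,0,0)
Op 2: inc R1 by 4 -> R1=(0,4,0,0) value=4
Op 3: merge R1<->R3 -> R1=(0,4,0,0) R3=(0,4,0,0)
Op 4: merge R0<->R1 -> R0=(0,4,0,0) R1=(0,4,0,0)
Op 5: merge R2<->R1 -> R2=(0,4,0,0) R1=(0,4,0,0)
Op 6: inc R3 by 1 -> R3=(0,4,0,1) value=5
Op 7: inc R3 by 4 -> R3=(0,4,0,5) value=9
Op 8: inc R2 by 1 -> R2=(0,4,1,0) value=5
Op 9: merge R2<->R3 -> R2=(0,4,1,5) R3=(0,4,1,5)

Answer: 0 4 0 0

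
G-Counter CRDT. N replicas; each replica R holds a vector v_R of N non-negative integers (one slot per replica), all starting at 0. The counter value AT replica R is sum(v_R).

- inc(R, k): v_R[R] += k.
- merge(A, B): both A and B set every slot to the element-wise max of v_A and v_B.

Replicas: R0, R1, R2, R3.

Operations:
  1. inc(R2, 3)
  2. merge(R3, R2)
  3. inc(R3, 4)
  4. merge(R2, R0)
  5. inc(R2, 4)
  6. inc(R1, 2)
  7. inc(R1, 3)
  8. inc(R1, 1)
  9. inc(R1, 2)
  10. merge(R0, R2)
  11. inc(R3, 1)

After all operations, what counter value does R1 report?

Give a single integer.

Answer: 8

Derivation:
Op 1: inc R2 by 3 -> R2=(0,0,3,0) value=3
Op 2: merge R3<->R2 -> R3=(0,0,3,0) R2=(0,0,3,0)
Op 3: inc R3 by 4 -> R3=(0,0,3,4) value=7
Op 4: merge R2<->R0 -> R2=(0,0,3,0) R0=(0,0,3,0)
Op 5: inc R2 by 4 -> R2=(0,0,7,0) value=7
Op 6: inc R1 by 2 -> R1=(0,2,0,0) value=2
Op 7: inc R1 by 3 -> R1=(0,5,0,0) value=5
Op 8: inc R1 by 1 -> R1=(0,6,0,0) value=6
Op 9: inc R1 by 2 -> R1=(0,8,0,0) value=8
Op 10: merge R0<->R2 -> R0=(0,0,7,0) R2=(0,0,7,0)
Op 11: inc R3 by 1 -> R3=(0,0,3,5) value=8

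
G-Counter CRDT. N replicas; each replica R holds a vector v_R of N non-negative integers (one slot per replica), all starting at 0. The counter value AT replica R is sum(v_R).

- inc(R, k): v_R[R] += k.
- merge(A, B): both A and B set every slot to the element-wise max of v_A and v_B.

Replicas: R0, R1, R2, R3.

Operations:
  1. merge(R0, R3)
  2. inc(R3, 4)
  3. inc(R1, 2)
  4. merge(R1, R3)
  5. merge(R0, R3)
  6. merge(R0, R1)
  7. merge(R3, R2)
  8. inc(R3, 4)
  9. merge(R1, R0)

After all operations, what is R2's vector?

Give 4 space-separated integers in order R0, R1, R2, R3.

Op 1: merge R0<->R3 -> R0=(0,0,0,0) R3=(0,0,0,0)
Op 2: inc R3 by 4 -> R3=(0,0,0,4) value=4
Op 3: inc R1 by 2 -> R1=(0,2,0,0) value=2
Op 4: merge R1<->R3 -> R1=(0,2,0,4) R3=(0,2,0,4)
Op 5: merge R0<->R3 -> R0=(0,2,0,4) R3=(0,2,0,4)
Op 6: merge R0<->R1 -> R0=(0,2,0,4) R1=(0,2,0,4)
Op 7: merge R3<->R2 -> R3=(0,2,0,4) R2=(0,2,0,4)
Op 8: inc R3 by 4 -> R3=(0,2,0,8) value=10
Op 9: merge R1<->R0 -> R1=(0,2,0,4) R0=(0,2,0,4)

Answer: 0 2 0 4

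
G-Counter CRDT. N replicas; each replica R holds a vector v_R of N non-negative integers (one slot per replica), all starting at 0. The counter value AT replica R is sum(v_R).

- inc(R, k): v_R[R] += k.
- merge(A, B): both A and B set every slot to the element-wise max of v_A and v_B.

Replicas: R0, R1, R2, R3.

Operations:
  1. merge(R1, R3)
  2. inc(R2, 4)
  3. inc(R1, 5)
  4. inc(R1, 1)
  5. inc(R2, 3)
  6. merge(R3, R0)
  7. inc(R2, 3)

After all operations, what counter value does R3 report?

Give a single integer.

Op 1: merge R1<->R3 -> R1=(0,0,0,0) R3=(0,0,0,0)
Op 2: inc R2 by 4 -> R2=(0,0,4,0) value=4
Op 3: inc R1 by 5 -> R1=(0,5,0,0) value=5
Op 4: inc R1 by 1 -> R1=(0,6,0,0) value=6
Op 5: inc R2 by 3 -> R2=(0,0,7,0) value=7
Op 6: merge R3<->R0 -> R3=(0,0,0,0) R0=(0,0,0,0)
Op 7: inc R2 by 3 -> R2=(0,0,10,0) value=10

Answer: 0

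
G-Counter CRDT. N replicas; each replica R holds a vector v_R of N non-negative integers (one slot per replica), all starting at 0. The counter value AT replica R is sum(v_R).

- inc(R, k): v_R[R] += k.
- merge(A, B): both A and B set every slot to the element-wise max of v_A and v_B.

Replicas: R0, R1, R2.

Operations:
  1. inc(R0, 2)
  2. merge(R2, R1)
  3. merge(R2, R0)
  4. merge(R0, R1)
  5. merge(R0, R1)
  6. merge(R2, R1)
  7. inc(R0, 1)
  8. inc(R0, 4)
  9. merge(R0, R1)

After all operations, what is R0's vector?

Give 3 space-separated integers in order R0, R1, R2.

Answer: 7 0 0

Derivation:
Op 1: inc R0 by 2 -> R0=(2,0,0) value=2
Op 2: merge R2<->R1 -> R2=(0,0,0) R1=(0,0,0)
Op 3: merge R2<->R0 -> R2=(2,0,0) R0=(2,0,0)
Op 4: merge R0<->R1 -> R0=(2,0,0) R1=(2,0,0)
Op 5: merge R0<->R1 -> R0=(2,0,0) R1=(2,0,0)
Op 6: merge R2<->R1 -> R2=(2,0,0) R1=(2,0,0)
Op 7: inc R0 by 1 -> R0=(3,0,0) value=3
Op 8: inc R0 by 4 -> R0=(7,0,0) value=7
Op 9: merge R0<->R1 -> R0=(7,0,0) R1=(7,0,0)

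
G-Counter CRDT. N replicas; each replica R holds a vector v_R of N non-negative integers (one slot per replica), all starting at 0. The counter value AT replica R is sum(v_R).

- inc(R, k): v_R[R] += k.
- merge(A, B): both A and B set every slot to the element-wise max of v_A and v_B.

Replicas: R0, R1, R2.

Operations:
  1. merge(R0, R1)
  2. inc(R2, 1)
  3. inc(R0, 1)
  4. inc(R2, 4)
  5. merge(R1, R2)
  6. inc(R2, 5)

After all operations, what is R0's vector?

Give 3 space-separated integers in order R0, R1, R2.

Answer: 1 0 0

Derivation:
Op 1: merge R0<->R1 -> R0=(0,0,0) R1=(0,0,0)
Op 2: inc R2 by 1 -> R2=(0,0,1) value=1
Op 3: inc R0 by 1 -> R0=(1,0,0) value=1
Op 4: inc R2 by 4 -> R2=(0,0,5) value=5
Op 5: merge R1<->R2 -> R1=(0,0,5) R2=(0,0,5)
Op 6: inc R2 by 5 -> R2=(0,0,10) value=10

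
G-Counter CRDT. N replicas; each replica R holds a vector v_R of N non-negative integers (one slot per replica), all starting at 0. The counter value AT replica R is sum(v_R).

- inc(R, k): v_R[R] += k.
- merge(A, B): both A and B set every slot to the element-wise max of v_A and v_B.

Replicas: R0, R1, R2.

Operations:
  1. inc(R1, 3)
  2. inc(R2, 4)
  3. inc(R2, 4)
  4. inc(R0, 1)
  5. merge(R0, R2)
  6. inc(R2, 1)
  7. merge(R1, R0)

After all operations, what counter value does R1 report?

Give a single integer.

Answer: 12

Derivation:
Op 1: inc R1 by 3 -> R1=(0,3,0) value=3
Op 2: inc R2 by 4 -> R2=(0,0,4) value=4
Op 3: inc R2 by 4 -> R2=(0,0,8) value=8
Op 4: inc R0 by 1 -> R0=(1,0,0) value=1
Op 5: merge R0<->R2 -> R0=(1,0,8) R2=(1,0,8)
Op 6: inc R2 by 1 -> R2=(1,0,9) value=10
Op 7: merge R1<->R0 -> R1=(1,3,8) R0=(1,3,8)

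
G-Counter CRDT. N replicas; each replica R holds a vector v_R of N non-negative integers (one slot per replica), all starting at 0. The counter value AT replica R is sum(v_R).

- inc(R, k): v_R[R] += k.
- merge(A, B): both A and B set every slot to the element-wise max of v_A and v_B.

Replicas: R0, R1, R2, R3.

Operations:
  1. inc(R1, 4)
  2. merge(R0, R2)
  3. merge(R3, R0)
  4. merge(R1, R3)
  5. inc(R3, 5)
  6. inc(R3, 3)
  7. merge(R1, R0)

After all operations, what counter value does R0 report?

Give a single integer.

Op 1: inc R1 by 4 -> R1=(0,4,0,0) value=4
Op 2: merge R0<->R2 -> R0=(0,0,0,0) R2=(0,0,0,0)
Op 3: merge R3<->R0 -> R3=(0,0,0,0) R0=(0,0,0,0)
Op 4: merge R1<->R3 -> R1=(0,4,0,0) R3=(0,4,0,0)
Op 5: inc R3 by 5 -> R3=(0,4,0,5) value=9
Op 6: inc R3 by 3 -> R3=(0,4,0,8) value=12
Op 7: merge R1<->R0 -> R1=(0,4,0,0) R0=(0,4,0,0)

Answer: 4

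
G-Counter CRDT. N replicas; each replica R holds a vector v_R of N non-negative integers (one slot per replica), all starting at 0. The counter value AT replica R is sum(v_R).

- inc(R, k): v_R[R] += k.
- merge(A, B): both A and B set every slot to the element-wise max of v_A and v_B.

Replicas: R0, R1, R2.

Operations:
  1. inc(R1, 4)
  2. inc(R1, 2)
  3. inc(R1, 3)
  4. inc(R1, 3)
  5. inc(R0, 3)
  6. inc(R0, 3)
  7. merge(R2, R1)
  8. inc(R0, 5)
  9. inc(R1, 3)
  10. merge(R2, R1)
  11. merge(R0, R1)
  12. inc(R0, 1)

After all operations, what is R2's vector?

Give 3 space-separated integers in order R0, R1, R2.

Answer: 0 15 0

Derivation:
Op 1: inc R1 by 4 -> R1=(0,4,0) value=4
Op 2: inc R1 by 2 -> R1=(0,6,0) value=6
Op 3: inc R1 by 3 -> R1=(0,9,0) value=9
Op 4: inc R1 by 3 -> R1=(0,12,0) value=12
Op 5: inc R0 by 3 -> R0=(3,0,0) value=3
Op 6: inc R0 by 3 -> R0=(6,0,0) value=6
Op 7: merge R2<->R1 -> R2=(0,12,0) R1=(0,12,0)
Op 8: inc R0 by 5 -> R0=(11,0,0) value=11
Op 9: inc R1 by 3 -> R1=(0,15,0) value=15
Op 10: merge R2<->R1 -> R2=(0,15,0) R1=(0,15,0)
Op 11: merge R0<->R1 -> R0=(11,15,0) R1=(11,15,0)
Op 12: inc R0 by 1 -> R0=(12,15,0) value=27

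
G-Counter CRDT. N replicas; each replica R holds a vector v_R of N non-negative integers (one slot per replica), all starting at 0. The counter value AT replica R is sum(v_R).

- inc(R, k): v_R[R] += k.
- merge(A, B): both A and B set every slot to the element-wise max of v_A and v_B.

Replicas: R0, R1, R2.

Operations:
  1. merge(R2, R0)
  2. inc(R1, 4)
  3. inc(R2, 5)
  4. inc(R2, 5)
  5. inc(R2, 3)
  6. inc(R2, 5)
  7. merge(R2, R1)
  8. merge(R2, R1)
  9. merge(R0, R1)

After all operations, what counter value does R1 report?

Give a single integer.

Op 1: merge R2<->R0 -> R2=(0,0,0) R0=(0,0,0)
Op 2: inc R1 by 4 -> R1=(0,4,0) value=4
Op 3: inc R2 by 5 -> R2=(0,0,5) value=5
Op 4: inc R2 by 5 -> R2=(0,0,10) value=10
Op 5: inc R2 by 3 -> R2=(0,0,13) value=13
Op 6: inc R2 by 5 -> R2=(0,0,18) value=18
Op 7: merge R2<->R1 -> R2=(0,4,18) R1=(0,4,18)
Op 8: merge R2<->R1 -> R2=(0,4,18) R1=(0,4,18)
Op 9: merge R0<->R1 -> R0=(0,4,18) R1=(0,4,18)

Answer: 22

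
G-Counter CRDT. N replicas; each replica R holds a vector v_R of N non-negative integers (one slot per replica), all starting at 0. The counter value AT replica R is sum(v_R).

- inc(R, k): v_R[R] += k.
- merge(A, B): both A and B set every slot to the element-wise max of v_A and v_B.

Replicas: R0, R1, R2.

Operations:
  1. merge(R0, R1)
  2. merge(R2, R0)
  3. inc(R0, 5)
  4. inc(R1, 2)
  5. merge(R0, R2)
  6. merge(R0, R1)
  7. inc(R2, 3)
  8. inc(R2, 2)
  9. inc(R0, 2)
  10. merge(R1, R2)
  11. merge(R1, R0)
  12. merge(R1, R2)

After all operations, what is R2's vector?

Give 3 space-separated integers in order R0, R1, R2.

Answer: 7 2 5

Derivation:
Op 1: merge R0<->R1 -> R0=(0,0,0) R1=(0,0,0)
Op 2: merge R2<->R0 -> R2=(0,0,0) R0=(0,0,0)
Op 3: inc R0 by 5 -> R0=(5,0,0) value=5
Op 4: inc R1 by 2 -> R1=(0,2,0) value=2
Op 5: merge R0<->R2 -> R0=(5,0,0) R2=(5,0,0)
Op 6: merge R0<->R1 -> R0=(5,2,0) R1=(5,2,0)
Op 7: inc R2 by 3 -> R2=(5,0,3) value=8
Op 8: inc R2 by 2 -> R2=(5,0,5) value=10
Op 9: inc R0 by 2 -> R0=(7,2,0) value=9
Op 10: merge R1<->R2 -> R1=(5,2,5) R2=(5,2,5)
Op 11: merge R1<->R0 -> R1=(7,2,5) R0=(7,2,5)
Op 12: merge R1<->R2 -> R1=(7,2,5) R2=(7,2,5)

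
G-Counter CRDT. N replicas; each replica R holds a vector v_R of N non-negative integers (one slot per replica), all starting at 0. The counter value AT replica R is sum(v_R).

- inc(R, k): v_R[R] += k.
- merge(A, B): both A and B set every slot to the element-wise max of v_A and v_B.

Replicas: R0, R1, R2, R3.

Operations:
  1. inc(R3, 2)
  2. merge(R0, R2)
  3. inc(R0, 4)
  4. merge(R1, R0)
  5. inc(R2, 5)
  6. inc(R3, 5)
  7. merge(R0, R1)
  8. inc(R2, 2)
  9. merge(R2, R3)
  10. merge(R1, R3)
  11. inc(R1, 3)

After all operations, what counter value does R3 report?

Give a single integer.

Op 1: inc R3 by 2 -> R3=(0,0,0,2) value=2
Op 2: merge R0<->R2 -> R0=(0,0,0,0) R2=(0,0,0,0)
Op 3: inc R0 by 4 -> R0=(4,0,0,0) value=4
Op 4: merge R1<->R0 -> R1=(4,0,0,0) R0=(4,0,0,0)
Op 5: inc R2 by 5 -> R2=(0,0,5,0) value=5
Op 6: inc R3 by 5 -> R3=(0,0,0,7) value=7
Op 7: merge R0<->R1 -> R0=(4,0,0,0) R1=(4,0,0,0)
Op 8: inc R2 by 2 -> R2=(0,0,7,0) value=7
Op 9: merge R2<->R3 -> R2=(0,0,7,7) R3=(0,0,7,7)
Op 10: merge R1<->R3 -> R1=(4,0,7,7) R3=(4,0,7,7)
Op 11: inc R1 by 3 -> R1=(4,3,7,7) value=21

Answer: 18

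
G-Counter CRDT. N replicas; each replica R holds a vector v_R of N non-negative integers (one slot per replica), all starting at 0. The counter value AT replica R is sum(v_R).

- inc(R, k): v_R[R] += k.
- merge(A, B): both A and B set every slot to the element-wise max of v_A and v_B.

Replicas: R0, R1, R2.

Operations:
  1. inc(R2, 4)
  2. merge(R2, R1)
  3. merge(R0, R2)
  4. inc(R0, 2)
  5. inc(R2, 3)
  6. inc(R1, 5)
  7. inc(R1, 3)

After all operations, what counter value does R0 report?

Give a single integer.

Op 1: inc R2 by 4 -> R2=(0,0,4) value=4
Op 2: merge R2<->R1 -> R2=(0,0,4) R1=(0,0,4)
Op 3: merge R0<->R2 -> R0=(0,0,4) R2=(0,0,4)
Op 4: inc R0 by 2 -> R0=(2,0,4) value=6
Op 5: inc R2 by 3 -> R2=(0,0,7) value=7
Op 6: inc R1 by 5 -> R1=(0,5,4) value=9
Op 7: inc R1 by 3 -> R1=(0,8,4) value=12

Answer: 6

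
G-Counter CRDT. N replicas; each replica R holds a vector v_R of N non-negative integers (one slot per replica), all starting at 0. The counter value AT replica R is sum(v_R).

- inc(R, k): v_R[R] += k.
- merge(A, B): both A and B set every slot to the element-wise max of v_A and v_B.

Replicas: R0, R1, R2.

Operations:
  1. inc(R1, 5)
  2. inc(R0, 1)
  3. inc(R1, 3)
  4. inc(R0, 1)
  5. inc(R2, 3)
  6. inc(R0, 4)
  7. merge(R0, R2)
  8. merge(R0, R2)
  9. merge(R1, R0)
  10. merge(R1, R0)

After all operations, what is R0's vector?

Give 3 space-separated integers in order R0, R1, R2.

Answer: 6 8 3

Derivation:
Op 1: inc R1 by 5 -> R1=(0,5,0) value=5
Op 2: inc R0 by 1 -> R0=(1,0,0) value=1
Op 3: inc R1 by 3 -> R1=(0,8,0) value=8
Op 4: inc R0 by 1 -> R0=(2,0,0) value=2
Op 5: inc R2 by 3 -> R2=(0,0,3) value=3
Op 6: inc R0 by 4 -> R0=(6,0,0) value=6
Op 7: merge R0<->R2 -> R0=(6,0,3) R2=(6,0,3)
Op 8: merge R0<->R2 -> R0=(6,0,3) R2=(6,0,3)
Op 9: merge R1<->R0 -> R1=(6,8,3) R0=(6,8,3)
Op 10: merge R1<->R0 -> R1=(6,8,3) R0=(6,8,3)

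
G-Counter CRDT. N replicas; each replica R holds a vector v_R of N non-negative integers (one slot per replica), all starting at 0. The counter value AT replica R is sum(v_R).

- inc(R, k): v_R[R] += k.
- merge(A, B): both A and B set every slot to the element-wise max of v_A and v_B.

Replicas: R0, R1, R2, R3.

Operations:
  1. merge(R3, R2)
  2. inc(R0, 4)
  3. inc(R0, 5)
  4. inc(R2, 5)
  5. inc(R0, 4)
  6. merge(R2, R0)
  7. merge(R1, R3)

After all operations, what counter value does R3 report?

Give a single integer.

Op 1: merge R3<->R2 -> R3=(0,0,0,0) R2=(0,0,0,0)
Op 2: inc R0 by 4 -> R0=(4,0,0,0) value=4
Op 3: inc R0 by 5 -> R0=(9,0,0,0) value=9
Op 4: inc R2 by 5 -> R2=(0,0,5,0) value=5
Op 5: inc R0 by 4 -> R0=(13,0,0,0) value=13
Op 6: merge R2<->R0 -> R2=(13,0,5,0) R0=(13,0,5,0)
Op 7: merge R1<->R3 -> R1=(0,0,0,0) R3=(0,0,0,0)

Answer: 0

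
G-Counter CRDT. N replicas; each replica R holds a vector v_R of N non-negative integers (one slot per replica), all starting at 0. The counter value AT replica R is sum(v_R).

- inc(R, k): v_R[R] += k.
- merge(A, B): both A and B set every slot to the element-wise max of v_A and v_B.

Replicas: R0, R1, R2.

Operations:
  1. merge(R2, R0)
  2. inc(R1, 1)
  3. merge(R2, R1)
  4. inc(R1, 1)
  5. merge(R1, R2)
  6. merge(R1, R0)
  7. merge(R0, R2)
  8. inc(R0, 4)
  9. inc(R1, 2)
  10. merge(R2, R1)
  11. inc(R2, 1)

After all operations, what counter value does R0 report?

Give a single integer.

Answer: 6

Derivation:
Op 1: merge R2<->R0 -> R2=(0,0,0) R0=(0,0,0)
Op 2: inc R1 by 1 -> R1=(0,1,0) value=1
Op 3: merge R2<->R1 -> R2=(0,1,0) R1=(0,1,0)
Op 4: inc R1 by 1 -> R1=(0,2,0) value=2
Op 5: merge R1<->R2 -> R1=(0,2,0) R2=(0,2,0)
Op 6: merge R1<->R0 -> R1=(0,2,0) R0=(0,2,0)
Op 7: merge R0<->R2 -> R0=(0,2,0) R2=(0,2,0)
Op 8: inc R0 by 4 -> R0=(4,2,0) value=6
Op 9: inc R1 by 2 -> R1=(0,4,0) value=4
Op 10: merge R2<->R1 -> R2=(0,4,0) R1=(0,4,0)
Op 11: inc R2 by 1 -> R2=(0,4,1) value=5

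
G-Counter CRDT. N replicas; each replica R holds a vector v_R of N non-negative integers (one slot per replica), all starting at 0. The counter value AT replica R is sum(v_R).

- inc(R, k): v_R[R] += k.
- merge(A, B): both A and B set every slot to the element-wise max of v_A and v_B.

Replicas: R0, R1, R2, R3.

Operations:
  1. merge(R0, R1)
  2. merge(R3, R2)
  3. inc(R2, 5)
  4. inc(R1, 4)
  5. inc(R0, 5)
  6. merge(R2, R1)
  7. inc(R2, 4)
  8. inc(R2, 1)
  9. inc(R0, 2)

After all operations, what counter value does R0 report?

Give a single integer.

Op 1: merge R0<->R1 -> R0=(0,0,0,0) R1=(0,0,0,0)
Op 2: merge R3<->R2 -> R3=(0,0,0,0) R2=(0,0,0,0)
Op 3: inc R2 by 5 -> R2=(0,0,5,0) value=5
Op 4: inc R1 by 4 -> R1=(0,4,0,0) value=4
Op 5: inc R0 by 5 -> R0=(5,0,0,0) value=5
Op 6: merge R2<->R1 -> R2=(0,4,5,0) R1=(0,4,5,0)
Op 7: inc R2 by 4 -> R2=(0,4,9,0) value=13
Op 8: inc R2 by 1 -> R2=(0,4,10,0) value=14
Op 9: inc R0 by 2 -> R0=(7,0,0,0) value=7

Answer: 7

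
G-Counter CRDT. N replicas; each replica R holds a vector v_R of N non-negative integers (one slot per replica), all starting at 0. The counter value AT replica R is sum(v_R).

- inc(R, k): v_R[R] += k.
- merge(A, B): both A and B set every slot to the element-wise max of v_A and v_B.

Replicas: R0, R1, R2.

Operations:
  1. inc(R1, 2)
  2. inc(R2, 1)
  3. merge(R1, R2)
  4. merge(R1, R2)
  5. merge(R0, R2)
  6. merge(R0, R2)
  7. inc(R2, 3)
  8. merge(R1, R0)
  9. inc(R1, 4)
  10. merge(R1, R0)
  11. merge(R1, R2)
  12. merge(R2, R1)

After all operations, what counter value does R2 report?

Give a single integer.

Answer: 10

Derivation:
Op 1: inc R1 by 2 -> R1=(0,2,0) value=2
Op 2: inc R2 by 1 -> R2=(0,0,1) value=1
Op 3: merge R1<->R2 -> R1=(0,2,1) R2=(0,2,1)
Op 4: merge R1<->R2 -> R1=(0,2,1) R2=(0,2,1)
Op 5: merge R0<->R2 -> R0=(0,2,1) R2=(0,2,1)
Op 6: merge R0<->R2 -> R0=(0,2,1) R2=(0,2,1)
Op 7: inc R2 by 3 -> R2=(0,2,4) value=6
Op 8: merge R1<->R0 -> R1=(0,2,1) R0=(0,2,1)
Op 9: inc R1 by 4 -> R1=(0,6,1) value=7
Op 10: merge R1<->R0 -> R1=(0,6,1) R0=(0,6,1)
Op 11: merge R1<->R2 -> R1=(0,6,4) R2=(0,6,4)
Op 12: merge R2<->R1 -> R2=(0,6,4) R1=(0,6,4)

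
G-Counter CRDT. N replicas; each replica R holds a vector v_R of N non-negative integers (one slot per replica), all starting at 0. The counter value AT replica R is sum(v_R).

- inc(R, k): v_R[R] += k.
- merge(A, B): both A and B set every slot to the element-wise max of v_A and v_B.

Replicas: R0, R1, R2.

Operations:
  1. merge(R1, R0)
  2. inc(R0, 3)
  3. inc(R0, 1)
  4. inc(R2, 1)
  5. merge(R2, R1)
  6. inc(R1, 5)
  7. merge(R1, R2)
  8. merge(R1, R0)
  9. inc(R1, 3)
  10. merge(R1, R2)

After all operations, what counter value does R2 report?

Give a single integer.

Answer: 13

Derivation:
Op 1: merge R1<->R0 -> R1=(0,0,0) R0=(0,0,0)
Op 2: inc R0 by 3 -> R0=(3,0,0) value=3
Op 3: inc R0 by 1 -> R0=(4,0,0) value=4
Op 4: inc R2 by 1 -> R2=(0,0,1) value=1
Op 5: merge R2<->R1 -> R2=(0,0,1) R1=(0,0,1)
Op 6: inc R1 by 5 -> R1=(0,5,1) value=6
Op 7: merge R1<->R2 -> R1=(0,5,1) R2=(0,5,1)
Op 8: merge R1<->R0 -> R1=(4,5,1) R0=(4,5,1)
Op 9: inc R1 by 3 -> R1=(4,8,1) value=13
Op 10: merge R1<->R2 -> R1=(4,8,1) R2=(4,8,1)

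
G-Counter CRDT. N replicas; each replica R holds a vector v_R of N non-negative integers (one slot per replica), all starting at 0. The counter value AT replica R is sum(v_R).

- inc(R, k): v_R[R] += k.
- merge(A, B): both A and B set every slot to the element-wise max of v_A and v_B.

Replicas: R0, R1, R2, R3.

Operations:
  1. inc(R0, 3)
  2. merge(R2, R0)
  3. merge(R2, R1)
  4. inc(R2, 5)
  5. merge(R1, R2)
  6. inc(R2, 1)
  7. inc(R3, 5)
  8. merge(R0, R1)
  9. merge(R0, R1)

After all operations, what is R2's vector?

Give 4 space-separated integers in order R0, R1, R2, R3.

Answer: 3 0 6 0

Derivation:
Op 1: inc R0 by 3 -> R0=(3,0,0,0) value=3
Op 2: merge R2<->R0 -> R2=(3,0,0,0) R0=(3,0,0,0)
Op 3: merge R2<->R1 -> R2=(3,0,0,0) R1=(3,0,0,0)
Op 4: inc R2 by 5 -> R2=(3,0,5,0) value=8
Op 5: merge R1<->R2 -> R1=(3,0,5,0) R2=(3,0,5,0)
Op 6: inc R2 by 1 -> R2=(3,0,6,0) value=9
Op 7: inc R3 by 5 -> R3=(0,0,0,5) value=5
Op 8: merge R0<->R1 -> R0=(3,0,5,0) R1=(3,0,5,0)
Op 9: merge R0<->R1 -> R0=(3,0,5,0) R1=(3,0,5,0)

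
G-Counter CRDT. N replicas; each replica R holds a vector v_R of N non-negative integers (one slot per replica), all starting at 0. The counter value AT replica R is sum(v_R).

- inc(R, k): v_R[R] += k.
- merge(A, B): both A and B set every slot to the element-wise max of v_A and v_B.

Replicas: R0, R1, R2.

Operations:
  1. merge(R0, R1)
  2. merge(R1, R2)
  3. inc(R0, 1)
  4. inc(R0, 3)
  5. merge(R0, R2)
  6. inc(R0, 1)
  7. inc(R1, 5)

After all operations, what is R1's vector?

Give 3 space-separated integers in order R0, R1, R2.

Answer: 0 5 0

Derivation:
Op 1: merge R0<->R1 -> R0=(0,0,0) R1=(0,0,0)
Op 2: merge R1<->R2 -> R1=(0,0,0) R2=(0,0,0)
Op 3: inc R0 by 1 -> R0=(1,0,0) value=1
Op 4: inc R0 by 3 -> R0=(4,0,0) value=4
Op 5: merge R0<->R2 -> R0=(4,0,0) R2=(4,0,0)
Op 6: inc R0 by 1 -> R0=(5,0,0) value=5
Op 7: inc R1 by 5 -> R1=(0,5,0) value=5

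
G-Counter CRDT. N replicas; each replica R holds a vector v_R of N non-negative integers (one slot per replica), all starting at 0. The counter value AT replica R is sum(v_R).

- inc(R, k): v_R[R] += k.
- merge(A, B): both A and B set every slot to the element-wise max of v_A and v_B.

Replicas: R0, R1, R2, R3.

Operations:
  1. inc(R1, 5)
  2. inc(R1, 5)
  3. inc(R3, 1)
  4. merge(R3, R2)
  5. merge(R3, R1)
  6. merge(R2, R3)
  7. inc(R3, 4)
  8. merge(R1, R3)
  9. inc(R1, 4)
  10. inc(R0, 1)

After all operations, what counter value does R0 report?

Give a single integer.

Op 1: inc R1 by 5 -> R1=(0,5,0,0) value=5
Op 2: inc R1 by 5 -> R1=(0,10,0,0) value=10
Op 3: inc R3 by 1 -> R3=(0,0,0,1) value=1
Op 4: merge R3<->R2 -> R3=(0,0,0,1) R2=(0,0,0,1)
Op 5: merge R3<->R1 -> R3=(0,10,0,1) R1=(0,10,0,1)
Op 6: merge R2<->R3 -> R2=(0,10,0,1) R3=(0,10,0,1)
Op 7: inc R3 by 4 -> R3=(0,10,0,5) value=15
Op 8: merge R1<->R3 -> R1=(0,10,0,5) R3=(0,10,0,5)
Op 9: inc R1 by 4 -> R1=(0,14,0,5) value=19
Op 10: inc R0 by 1 -> R0=(1,0,0,0) value=1

Answer: 1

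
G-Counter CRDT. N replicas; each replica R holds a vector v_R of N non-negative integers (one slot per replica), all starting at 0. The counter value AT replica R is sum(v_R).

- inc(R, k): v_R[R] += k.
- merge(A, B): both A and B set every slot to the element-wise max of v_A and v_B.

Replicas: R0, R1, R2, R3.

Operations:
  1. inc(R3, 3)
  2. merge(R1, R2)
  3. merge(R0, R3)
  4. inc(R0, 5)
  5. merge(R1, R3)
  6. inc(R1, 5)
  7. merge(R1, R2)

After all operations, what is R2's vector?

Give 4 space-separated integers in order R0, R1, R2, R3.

Op 1: inc R3 by 3 -> R3=(0,0,0,3) value=3
Op 2: merge R1<->R2 -> R1=(0,0,0,0) R2=(0,0,0,0)
Op 3: merge R0<->R3 -> R0=(0,0,0,3) R3=(0,0,0,3)
Op 4: inc R0 by 5 -> R0=(5,0,0,3) value=8
Op 5: merge R1<->R3 -> R1=(0,0,0,3) R3=(0,0,0,3)
Op 6: inc R1 by 5 -> R1=(0,5,0,3) value=8
Op 7: merge R1<->R2 -> R1=(0,5,0,3) R2=(0,5,0,3)

Answer: 0 5 0 3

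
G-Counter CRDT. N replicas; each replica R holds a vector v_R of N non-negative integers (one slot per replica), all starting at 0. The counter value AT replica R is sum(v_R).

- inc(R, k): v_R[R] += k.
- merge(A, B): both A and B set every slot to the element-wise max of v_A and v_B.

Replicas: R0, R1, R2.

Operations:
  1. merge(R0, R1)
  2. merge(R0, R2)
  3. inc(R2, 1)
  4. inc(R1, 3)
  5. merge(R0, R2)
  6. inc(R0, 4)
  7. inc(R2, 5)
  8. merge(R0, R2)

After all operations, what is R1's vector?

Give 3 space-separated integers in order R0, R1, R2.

Op 1: merge R0<->R1 -> R0=(0,0,0) R1=(0,0,0)
Op 2: merge R0<->R2 -> R0=(0,0,0) R2=(0,0,0)
Op 3: inc R2 by 1 -> R2=(0,0,1) value=1
Op 4: inc R1 by 3 -> R1=(0,3,0) value=3
Op 5: merge R0<->R2 -> R0=(0,0,1) R2=(0,0,1)
Op 6: inc R0 by 4 -> R0=(4,0,1) value=5
Op 7: inc R2 by 5 -> R2=(0,0,6) value=6
Op 8: merge R0<->R2 -> R0=(4,0,6) R2=(4,0,6)

Answer: 0 3 0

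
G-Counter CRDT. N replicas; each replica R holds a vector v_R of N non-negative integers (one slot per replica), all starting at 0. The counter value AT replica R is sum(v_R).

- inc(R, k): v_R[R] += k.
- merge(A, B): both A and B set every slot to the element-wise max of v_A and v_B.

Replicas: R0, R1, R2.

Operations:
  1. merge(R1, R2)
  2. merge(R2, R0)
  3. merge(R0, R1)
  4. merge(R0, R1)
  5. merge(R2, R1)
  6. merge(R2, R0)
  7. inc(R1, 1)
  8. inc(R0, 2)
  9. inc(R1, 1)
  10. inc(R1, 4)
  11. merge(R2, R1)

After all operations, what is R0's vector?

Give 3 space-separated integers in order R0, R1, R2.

Op 1: merge R1<->R2 -> R1=(0,0,0) R2=(0,0,0)
Op 2: merge R2<->R0 -> R2=(0,0,0) R0=(0,0,0)
Op 3: merge R0<->R1 -> R0=(0,0,0) R1=(0,0,0)
Op 4: merge R0<->R1 -> R0=(0,0,0) R1=(0,0,0)
Op 5: merge R2<->R1 -> R2=(0,0,0) R1=(0,0,0)
Op 6: merge R2<->R0 -> R2=(0,0,0) R0=(0,0,0)
Op 7: inc R1 by 1 -> R1=(0,1,0) value=1
Op 8: inc R0 by 2 -> R0=(2,0,0) value=2
Op 9: inc R1 by 1 -> R1=(0,2,0) value=2
Op 10: inc R1 by 4 -> R1=(0,6,0) value=6
Op 11: merge R2<->R1 -> R2=(0,6,0) R1=(0,6,0)

Answer: 2 0 0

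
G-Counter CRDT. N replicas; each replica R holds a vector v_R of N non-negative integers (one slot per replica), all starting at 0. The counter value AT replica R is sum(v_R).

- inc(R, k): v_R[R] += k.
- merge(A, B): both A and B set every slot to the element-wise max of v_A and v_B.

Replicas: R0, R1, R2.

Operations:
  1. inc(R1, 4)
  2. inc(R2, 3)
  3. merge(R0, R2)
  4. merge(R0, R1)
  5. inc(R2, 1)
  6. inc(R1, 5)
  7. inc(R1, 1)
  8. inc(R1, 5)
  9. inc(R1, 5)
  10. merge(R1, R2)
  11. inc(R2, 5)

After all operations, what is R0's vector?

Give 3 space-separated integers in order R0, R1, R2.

Answer: 0 4 3

Derivation:
Op 1: inc R1 by 4 -> R1=(0,4,0) value=4
Op 2: inc R2 by 3 -> R2=(0,0,3) value=3
Op 3: merge R0<->R2 -> R0=(0,0,3) R2=(0,0,3)
Op 4: merge R0<->R1 -> R0=(0,4,3) R1=(0,4,3)
Op 5: inc R2 by 1 -> R2=(0,0,4) value=4
Op 6: inc R1 by 5 -> R1=(0,9,3) value=12
Op 7: inc R1 by 1 -> R1=(0,10,3) value=13
Op 8: inc R1 by 5 -> R1=(0,15,3) value=18
Op 9: inc R1 by 5 -> R1=(0,20,3) value=23
Op 10: merge R1<->R2 -> R1=(0,20,4) R2=(0,20,4)
Op 11: inc R2 by 5 -> R2=(0,20,9) value=29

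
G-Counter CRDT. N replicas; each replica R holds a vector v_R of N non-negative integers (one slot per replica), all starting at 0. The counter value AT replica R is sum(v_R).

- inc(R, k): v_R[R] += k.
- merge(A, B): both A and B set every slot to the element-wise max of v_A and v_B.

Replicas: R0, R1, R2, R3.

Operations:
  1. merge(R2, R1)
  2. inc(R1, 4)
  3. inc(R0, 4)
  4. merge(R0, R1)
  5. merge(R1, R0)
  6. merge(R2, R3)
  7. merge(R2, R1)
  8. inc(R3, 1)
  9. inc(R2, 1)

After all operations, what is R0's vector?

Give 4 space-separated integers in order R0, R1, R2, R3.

Answer: 4 4 0 0

Derivation:
Op 1: merge R2<->R1 -> R2=(0,0,0,0) R1=(0,0,0,0)
Op 2: inc R1 by 4 -> R1=(0,4,0,0) value=4
Op 3: inc R0 by 4 -> R0=(4,0,0,0) value=4
Op 4: merge R0<->R1 -> R0=(4,4,0,0) R1=(4,4,0,0)
Op 5: merge R1<->R0 -> R1=(4,4,0,0) R0=(4,4,0,0)
Op 6: merge R2<->R3 -> R2=(0,0,0,0) R3=(0,0,0,0)
Op 7: merge R2<->R1 -> R2=(4,4,0,0) R1=(4,4,0,0)
Op 8: inc R3 by 1 -> R3=(0,0,0,1) value=1
Op 9: inc R2 by 1 -> R2=(4,4,1,0) value=9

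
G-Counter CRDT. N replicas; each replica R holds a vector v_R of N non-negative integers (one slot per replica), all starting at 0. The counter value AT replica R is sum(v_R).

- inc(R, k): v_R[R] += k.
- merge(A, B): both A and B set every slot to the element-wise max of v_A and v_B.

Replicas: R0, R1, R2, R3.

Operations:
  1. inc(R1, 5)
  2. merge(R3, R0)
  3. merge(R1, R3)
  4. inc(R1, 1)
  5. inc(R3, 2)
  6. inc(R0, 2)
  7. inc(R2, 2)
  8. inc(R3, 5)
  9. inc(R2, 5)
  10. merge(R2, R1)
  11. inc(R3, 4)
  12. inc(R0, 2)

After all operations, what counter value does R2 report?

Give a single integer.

Op 1: inc R1 by 5 -> R1=(0,5,0,0) value=5
Op 2: merge R3<->R0 -> R3=(0,0,0,0) R0=(0,0,0,0)
Op 3: merge R1<->R3 -> R1=(0,5,0,0) R3=(0,5,0,0)
Op 4: inc R1 by 1 -> R1=(0,6,0,0) value=6
Op 5: inc R3 by 2 -> R3=(0,5,0,2) value=7
Op 6: inc R0 by 2 -> R0=(2,0,0,0) value=2
Op 7: inc R2 by 2 -> R2=(0,0,2,0) value=2
Op 8: inc R3 by 5 -> R3=(0,5,0,7) value=12
Op 9: inc R2 by 5 -> R2=(0,0,7,0) value=7
Op 10: merge R2<->R1 -> R2=(0,6,7,0) R1=(0,6,7,0)
Op 11: inc R3 by 4 -> R3=(0,5,0,11) value=16
Op 12: inc R0 by 2 -> R0=(4,0,0,0) value=4

Answer: 13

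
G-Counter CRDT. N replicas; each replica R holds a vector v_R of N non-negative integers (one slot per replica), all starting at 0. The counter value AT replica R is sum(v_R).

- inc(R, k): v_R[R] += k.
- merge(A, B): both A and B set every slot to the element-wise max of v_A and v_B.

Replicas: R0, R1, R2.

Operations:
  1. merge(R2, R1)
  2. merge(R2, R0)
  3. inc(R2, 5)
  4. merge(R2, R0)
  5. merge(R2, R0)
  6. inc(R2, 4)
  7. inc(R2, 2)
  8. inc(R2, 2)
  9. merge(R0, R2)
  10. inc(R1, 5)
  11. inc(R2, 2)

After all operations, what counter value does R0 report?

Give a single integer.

Op 1: merge R2<->R1 -> R2=(0,0,0) R1=(0,0,0)
Op 2: merge R2<->R0 -> R2=(0,0,0) R0=(0,0,0)
Op 3: inc R2 by 5 -> R2=(0,0,5) value=5
Op 4: merge R2<->R0 -> R2=(0,0,5) R0=(0,0,5)
Op 5: merge R2<->R0 -> R2=(0,0,5) R0=(0,0,5)
Op 6: inc R2 by 4 -> R2=(0,0,9) value=9
Op 7: inc R2 by 2 -> R2=(0,0,11) value=11
Op 8: inc R2 by 2 -> R2=(0,0,13) value=13
Op 9: merge R0<->R2 -> R0=(0,0,13) R2=(0,0,13)
Op 10: inc R1 by 5 -> R1=(0,5,0) value=5
Op 11: inc R2 by 2 -> R2=(0,0,15) value=15

Answer: 13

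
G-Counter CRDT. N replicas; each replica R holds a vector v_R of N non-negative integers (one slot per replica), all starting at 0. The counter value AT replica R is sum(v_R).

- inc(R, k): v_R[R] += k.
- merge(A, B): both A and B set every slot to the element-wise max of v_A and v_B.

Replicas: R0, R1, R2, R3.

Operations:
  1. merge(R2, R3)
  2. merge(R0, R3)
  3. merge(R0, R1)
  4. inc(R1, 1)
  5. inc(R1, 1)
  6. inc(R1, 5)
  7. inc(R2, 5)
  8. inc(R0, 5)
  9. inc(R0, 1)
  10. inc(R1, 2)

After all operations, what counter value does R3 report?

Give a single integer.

Answer: 0

Derivation:
Op 1: merge R2<->R3 -> R2=(0,0,0,0) R3=(0,0,0,0)
Op 2: merge R0<->R3 -> R0=(0,0,0,0) R3=(0,0,0,0)
Op 3: merge R0<->R1 -> R0=(0,0,0,0) R1=(0,0,0,0)
Op 4: inc R1 by 1 -> R1=(0,1,0,0) value=1
Op 5: inc R1 by 1 -> R1=(0,2,0,0) value=2
Op 6: inc R1 by 5 -> R1=(0,7,0,0) value=7
Op 7: inc R2 by 5 -> R2=(0,0,5,0) value=5
Op 8: inc R0 by 5 -> R0=(5,0,0,0) value=5
Op 9: inc R0 by 1 -> R0=(6,0,0,0) value=6
Op 10: inc R1 by 2 -> R1=(0,9,0,0) value=9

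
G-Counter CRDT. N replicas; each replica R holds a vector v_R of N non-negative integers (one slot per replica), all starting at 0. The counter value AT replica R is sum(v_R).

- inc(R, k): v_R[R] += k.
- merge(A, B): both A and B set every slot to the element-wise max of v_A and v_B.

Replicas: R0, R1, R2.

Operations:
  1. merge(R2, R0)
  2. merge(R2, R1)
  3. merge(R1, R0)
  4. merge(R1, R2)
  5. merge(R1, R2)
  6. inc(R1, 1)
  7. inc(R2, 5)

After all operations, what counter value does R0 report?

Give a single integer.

Op 1: merge R2<->R0 -> R2=(0,0,0) R0=(0,0,0)
Op 2: merge R2<->R1 -> R2=(0,0,0) R1=(0,0,0)
Op 3: merge R1<->R0 -> R1=(0,0,0) R0=(0,0,0)
Op 4: merge R1<->R2 -> R1=(0,0,0) R2=(0,0,0)
Op 5: merge R1<->R2 -> R1=(0,0,0) R2=(0,0,0)
Op 6: inc R1 by 1 -> R1=(0,1,0) value=1
Op 7: inc R2 by 5 -> R2=(0,0,5) value=5

Answer: 0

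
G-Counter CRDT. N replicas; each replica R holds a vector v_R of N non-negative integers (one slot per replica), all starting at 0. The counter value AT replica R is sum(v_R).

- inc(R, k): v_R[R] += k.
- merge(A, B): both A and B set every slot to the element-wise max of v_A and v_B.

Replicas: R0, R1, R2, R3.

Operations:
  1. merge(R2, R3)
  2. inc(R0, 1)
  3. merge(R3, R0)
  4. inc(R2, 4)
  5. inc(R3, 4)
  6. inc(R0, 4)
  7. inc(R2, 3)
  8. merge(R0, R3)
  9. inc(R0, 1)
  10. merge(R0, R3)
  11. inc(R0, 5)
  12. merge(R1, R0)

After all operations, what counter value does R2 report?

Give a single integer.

Answer: 7

Derivation:
Op 1: merge R2<->R3 -> R2=(0,0,0,0) R3=(0,0,0,0)
Op 2: inc R0 by 1 -> R0=(1,0,0,0) value=1
Op 3: merge R3<->R0 -> R3=(1,0,0,0) R0=(1,0,0,0)
Op 4: inc R2 by 4 -> R2=(0,0,4,0) value=4
Op 5: inc R3 by 4 -> R3=(1,0,0,4) value=5
Op 6: inc R0 by 4 -> R0=(5,0,0,0) value=5
Op 7: inc R2 by 3 -> R2=(0,0,7,0) value=7
Op 8: merge R0<->R3 -> R0=(5,0,0,4) R3=(5,0,0,4)
Op 9: inc R0 by 1 -> R0=(6,0,0,4) value=10
Op 10: merge R0<->R3 -> R0=(6,0,0,4) R3=(6,0,0,4)
Op 11: inc R0 by 5 -> R0=(11,0,0,4) value=15
Op 12: merge R1<->R0 -> R1=(11,0,0,4) R0=(11,0,0,4)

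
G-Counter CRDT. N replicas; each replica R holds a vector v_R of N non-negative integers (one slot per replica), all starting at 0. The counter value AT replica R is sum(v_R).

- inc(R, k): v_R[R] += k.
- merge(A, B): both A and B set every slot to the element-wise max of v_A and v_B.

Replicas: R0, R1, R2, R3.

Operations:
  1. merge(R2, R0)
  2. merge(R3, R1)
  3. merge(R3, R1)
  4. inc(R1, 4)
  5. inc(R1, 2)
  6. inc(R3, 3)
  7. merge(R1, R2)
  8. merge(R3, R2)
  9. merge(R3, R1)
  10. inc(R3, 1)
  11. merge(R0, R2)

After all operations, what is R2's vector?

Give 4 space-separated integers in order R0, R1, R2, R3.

Answer: 0 6 0 3

Derivation:
Op 1: merge R2<->R0 -> R2=(0,0,0,0) R0=(0,0,0,0)
Op 2: merge R3<->R1 -> R3=(0,0,0,0) R1=(0,0,0,0)
Op 3: merge R3<->R1 -> R3=(0,0,0,0) R1=(0,0,0,0)
Op 4: inc R1 by 4 -> R1=(0,4,0,0) value=4
Op 5: inc R1 by 2 -> R1=(0,6,0,0) value=6
Op 6: inc R3 by 3 -> R3=(0,0,0,3) value=3
Op 7: merge R1<->R2 -> R1=(0,6,0,0) R2=(0,6,0,0)
Op 8: merge R3<->R2 -> R3=(0,6,0,3) R2=(0,6,0,3)
Op 9: merge R3<->R1 -> R3=(0,6,0,3) R1=(0,6,0,3)
Op 10: inc R3 by 1 -> R3=(0,6,0,4) value=10
Op 11: merge R0<->R2 -> R0=(0,6,0,3) R2=(0,6,0,3)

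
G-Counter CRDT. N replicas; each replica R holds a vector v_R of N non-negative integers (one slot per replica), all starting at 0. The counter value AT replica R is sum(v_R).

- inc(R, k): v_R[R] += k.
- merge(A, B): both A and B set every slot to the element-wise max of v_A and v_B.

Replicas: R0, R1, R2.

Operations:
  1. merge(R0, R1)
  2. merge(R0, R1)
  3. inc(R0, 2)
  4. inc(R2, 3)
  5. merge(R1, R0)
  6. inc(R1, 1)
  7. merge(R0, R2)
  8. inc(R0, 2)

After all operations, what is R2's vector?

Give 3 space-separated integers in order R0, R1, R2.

Op 1: merge R0<->R1 -> R0=(0,0,0) R1=(0,0,0)
Op 2: merge R0<->R1 -> R0=(0,0,0) R1=(0,0,0)
Op 3: inc R0 by 2 -> R0=(2,0,0) value=2
Op 4: inc R2 by 3 -> R2=(0,0,3) value=3
Op 5: merge R1<->R0 -> R1=(2,0,0) R0=(2,0,0)
Op 6: inc R1 by 1 -> R1=(2,1,0) value=3
Op 7: merge R0<->R2 -> R0=(2,0,3) R2=(2,0,3)
Op 8: inc R0 by 2 -> R0=(4,0,3) value=7

Answer: 2 0 3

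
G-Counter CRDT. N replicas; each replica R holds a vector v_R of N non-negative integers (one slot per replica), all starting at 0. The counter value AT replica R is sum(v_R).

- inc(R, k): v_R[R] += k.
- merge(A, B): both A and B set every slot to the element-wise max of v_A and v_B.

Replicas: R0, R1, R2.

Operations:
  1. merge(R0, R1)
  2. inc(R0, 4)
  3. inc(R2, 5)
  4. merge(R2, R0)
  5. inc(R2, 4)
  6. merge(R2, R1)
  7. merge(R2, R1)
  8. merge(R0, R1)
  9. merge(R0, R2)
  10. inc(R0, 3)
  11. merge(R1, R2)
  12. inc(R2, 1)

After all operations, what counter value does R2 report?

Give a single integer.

Answer: 14

Derivation:
Op 1: merge R0<->R1 -> R0=(0,0,0) R1=(0,0,0)
Op 2: inc R0 by 4 -> R0=(4,0,0) value=4
Op 3: inc R2 by 5 -> R2=(0,0,5) value=5
Op 4: merge R2<->R0 -> R2=(4,0,5) R0=(4,0,5)
Op 5: inc R2 by 4 -> R2=(4,0,9) value=13
Op 6: merge R2<->R1 -> R2=(4,0,9) R1=(4,0,9)
Op 7: merge R2<->R1 -> R2=(4,0,9) R1=(4,0,9)
Op 8: merge R0<->R1 -> R0=(4,0,9) R1=(4,0,9)
Op 9: merge R0<->R2 -> R0=(4,0,9) R2=(4,0,9)
Op 10: inc R0 by 3 -> R0=(7,0,9) value=16
Op 11: merge R1<->R2 -> R1=(4,0,9) R2=(4,0,9)
Op 12: inc R2 by 1 -> R2=(4,0,10) value=14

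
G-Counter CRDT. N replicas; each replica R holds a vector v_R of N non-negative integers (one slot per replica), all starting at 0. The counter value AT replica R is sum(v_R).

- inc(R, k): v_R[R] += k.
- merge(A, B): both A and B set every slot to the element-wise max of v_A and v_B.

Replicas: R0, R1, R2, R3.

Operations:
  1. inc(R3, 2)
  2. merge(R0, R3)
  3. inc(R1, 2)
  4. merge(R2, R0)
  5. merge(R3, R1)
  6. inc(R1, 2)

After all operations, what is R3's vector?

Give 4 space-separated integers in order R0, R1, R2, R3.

Answer: 0 2 0 2

Derivation:
Op 1: inc R3 by 2 -> R3=(0,0,0,2) value=2
Op 2: merge R0<->R3 -> R0=(0,0,0,2) R3=(0,0,0,2)
Op 3: inc R1 by 2 -> R1=(0,2,0,0) value=2
Op 4: merge R2<->R0 -> R2=(0,0,0,2) R0=(0,0,0,2)
Op 5: merge R3<->R1 -> R3=(0,2,0,2) R1=(0,2,0,2)
Op 6: inc R1 by 2 -> R1=(0,4,0,2) value=6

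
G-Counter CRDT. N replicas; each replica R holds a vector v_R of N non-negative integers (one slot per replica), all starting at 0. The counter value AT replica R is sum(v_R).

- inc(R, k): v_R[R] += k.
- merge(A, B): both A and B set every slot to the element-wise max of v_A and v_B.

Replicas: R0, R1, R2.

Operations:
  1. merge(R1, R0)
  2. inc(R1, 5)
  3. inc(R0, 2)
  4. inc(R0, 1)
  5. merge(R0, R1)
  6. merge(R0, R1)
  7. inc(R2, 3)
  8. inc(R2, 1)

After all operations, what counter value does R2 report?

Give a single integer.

Op 1: merge R1<->R0 -> R1=(0,0,0) R0=(0,0,0)
Op 2: inc R1 by 5 -> R1=(0,5,0) value=5
Op 3: inc R0 by 2 -> R0=(2,0,0) value=2
Op 4: inc R0 by 1 -> R0=(3,0,0) value=3
Op 5: merge R0<->R1 -> R0=(3,5,0) R1=(3,5,0)
Op 6: merge R0<->R1 -> R0=(3,5,0) R1=(3,5,0)
Op 7: inc R2 by 3 -> R2=(0,0,3) value=3
Op 8: inc R2 by 1 -> R2=(0,0,4) value=4

Answer: 4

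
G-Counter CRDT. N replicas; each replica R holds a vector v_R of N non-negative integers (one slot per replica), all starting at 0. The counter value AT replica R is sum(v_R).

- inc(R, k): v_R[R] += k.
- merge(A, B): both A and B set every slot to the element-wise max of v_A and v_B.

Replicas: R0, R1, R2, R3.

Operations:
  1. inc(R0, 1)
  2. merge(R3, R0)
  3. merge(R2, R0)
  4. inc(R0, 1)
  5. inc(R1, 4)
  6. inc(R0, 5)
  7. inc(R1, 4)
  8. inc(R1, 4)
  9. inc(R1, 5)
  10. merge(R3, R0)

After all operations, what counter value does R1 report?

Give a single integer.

Answer: 17

Derivation:
Op 1: inc R0 by 1 -> R0=(1,0,0,0) value=1
Op 2: merge R3<->R0 -> R3=(1,0,0,0) R0=(1,0,0,0)
Op 3: merge R2<->R0 -> R2=(1,0,0,0) R0=(1,0,0,0)
Op 4: inc R0 by 1 -> R0=(2,0,0,0) value=2
Op 5: inc R1 by 4 -> R1=(0,4,0,0) value=4
Op 6: inc R0 by 5 -> R0=(7,0,0,0) value=7
Op 7: inc R1 by 4 -> R1=(0,8,0,0) value=8
Op 8: inc R1 by 4 -> R1=(0,12,0,0) value=12
Op 9: inc R1 by 5 -> R1=(0,17,0,0) value=17
Op 10: merge R3<->R0 -> R3=(7,0,0,0) R0=(7,0,0,0)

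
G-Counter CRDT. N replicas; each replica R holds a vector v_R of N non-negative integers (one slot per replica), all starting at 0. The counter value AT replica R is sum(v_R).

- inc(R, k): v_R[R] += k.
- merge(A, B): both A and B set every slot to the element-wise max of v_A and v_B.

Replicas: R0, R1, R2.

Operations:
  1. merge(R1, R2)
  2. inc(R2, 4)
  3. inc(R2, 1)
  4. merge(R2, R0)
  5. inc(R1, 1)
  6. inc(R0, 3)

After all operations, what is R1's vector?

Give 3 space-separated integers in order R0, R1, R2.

Answer: 0 1 0

Derivation:
Op 1: merge R1<->R2 -> R1=(0,0,0) R2=(0,0,0)
Op 2: inc R2 by 4 -> R2=(0,0,4) value=4
Op 3: inc R2 by 1 -> R2=(0,0,5) value=5
Op 4: merge R2<->R0 -> R2=(0,0,5) R0=(0,0,5)
Op 5: inc R1 by 1 -> R1=(0,1,0) value=1
Op 6: inc R0 by 3 -> R0=(3,0,5) value=8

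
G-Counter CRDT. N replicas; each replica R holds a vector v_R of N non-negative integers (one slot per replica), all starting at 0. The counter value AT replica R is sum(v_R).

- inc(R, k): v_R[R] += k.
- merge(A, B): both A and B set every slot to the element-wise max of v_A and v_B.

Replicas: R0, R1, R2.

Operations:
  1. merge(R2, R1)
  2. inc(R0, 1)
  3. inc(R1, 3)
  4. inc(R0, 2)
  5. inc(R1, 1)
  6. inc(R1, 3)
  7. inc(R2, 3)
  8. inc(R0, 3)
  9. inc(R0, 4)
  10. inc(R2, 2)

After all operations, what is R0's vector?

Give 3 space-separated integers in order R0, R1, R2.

Op 1: merge R2<->R1 -> R2=(0,0,0) R1=(0,0,0)
Op 2: inc R0 by 1 -> R0=(1,0,0) value=1
Op 3: inc R1 by 3 -> R1=(0,3,0) value=3
Op 4: inc R0 by 2 -> R0=(3,0,0) value=3
Op 5: inc R1 by 1 -> R1=(0,4,0) value=4
Op 6: inc R1 by 3 -> R1=(0,7,0) value=7
Op 7: inc R2 by 3 -> R2=(0,0,3) value=3
Op 8: inc R0 by 3 -> R0=(6,0,0) value=6
Op 9: inc R0 by 4 -> R0=(10,0,0) value=10
Op 10: inc R2 by 2 -> R2=(0,0,5) value=5

Answer: 10 0 0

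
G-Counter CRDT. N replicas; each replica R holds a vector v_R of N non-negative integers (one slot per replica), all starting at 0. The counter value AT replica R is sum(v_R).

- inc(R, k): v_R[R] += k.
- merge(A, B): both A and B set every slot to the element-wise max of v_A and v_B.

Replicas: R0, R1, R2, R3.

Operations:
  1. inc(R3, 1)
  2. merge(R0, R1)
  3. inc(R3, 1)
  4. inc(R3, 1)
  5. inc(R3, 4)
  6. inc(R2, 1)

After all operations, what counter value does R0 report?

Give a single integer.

Answer: 0

Derivation:
Op 1: inc R3 by 1 -> R3=(0,0,0,1) value=1
Op 2: merge R0<->R1 -> R0=(0,0,0,0) R1=(0,0,0,0)
Op 3: inc R3 by 1 -> R3=(0,0,0,2) value=2
Op 4: inc R3 by 1 -> R3=(0,0,0,3) value=3
Op 5: inc R3 by 4 -> R3=(0,0,0,7) value=7
Op 6: inc R2 by 1 -> R2=(0,0,1,0) value=1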